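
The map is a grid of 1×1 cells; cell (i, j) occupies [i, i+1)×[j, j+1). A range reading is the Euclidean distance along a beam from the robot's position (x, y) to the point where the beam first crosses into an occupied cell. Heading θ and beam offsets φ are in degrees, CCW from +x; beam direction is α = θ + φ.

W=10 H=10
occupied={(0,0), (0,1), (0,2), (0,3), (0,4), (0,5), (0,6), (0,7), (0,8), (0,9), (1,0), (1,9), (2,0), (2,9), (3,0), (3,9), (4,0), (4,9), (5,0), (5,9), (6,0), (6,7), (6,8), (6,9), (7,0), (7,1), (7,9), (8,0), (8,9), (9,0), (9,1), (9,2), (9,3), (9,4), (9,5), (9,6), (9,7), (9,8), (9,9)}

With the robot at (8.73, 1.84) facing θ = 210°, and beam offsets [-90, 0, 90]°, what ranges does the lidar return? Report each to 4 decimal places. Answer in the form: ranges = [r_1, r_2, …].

beam 1: φ=-90°, α=120°
  cosα=-0.5000 sinα=0.8660 | (8,1) | tMaxX 1.4600 tMaxY 0.1848 | tΔX 2.0000 tΔY 1.1547
    t=0.1848 [y] (8,2)
    t=1.3395 [y] (8,3)
    t=1.4600 [x] (7,3)
    t=2.4942 [y] (7,4)
    t=3.4600 [x] (6,4)
    t=3.6489 [y] (6,5)
    t=4.8036 [y] (6,6)
    t=5.4600 [x] (5,6)
    t=5.9583 [y] (5,7)
    t=7.1130 [y] (5,8)
    t=7.4600 [x] (4,8)
    t=8.2677 [y] (4,9) — stop
  → r_1 = 8.2677
beam 2: φ=0°, α=210°
  cosα=-0.8660 sinα=-0.5000 | (8,1) | tMaxX 0.8429 tMaxY 1.6800 | tΔX 1.1547 tΔY 2.0000
    t=0.8429 [x] (7,1) — stop
  → r_2 = 0.8429
beam 3: φ=90°, α=300°
  cosα=0.5000 sinα=-0.8660 | (8,1) | tMaxX 0.5400 tMaxY 0.9699 | tΔX 2.0000 tΔY 1.1547
    t=0.5400 [x] (9,1) — stop
  → r_3 = 0.5400

ranges = [8.2677, 0.8429, 0.5400]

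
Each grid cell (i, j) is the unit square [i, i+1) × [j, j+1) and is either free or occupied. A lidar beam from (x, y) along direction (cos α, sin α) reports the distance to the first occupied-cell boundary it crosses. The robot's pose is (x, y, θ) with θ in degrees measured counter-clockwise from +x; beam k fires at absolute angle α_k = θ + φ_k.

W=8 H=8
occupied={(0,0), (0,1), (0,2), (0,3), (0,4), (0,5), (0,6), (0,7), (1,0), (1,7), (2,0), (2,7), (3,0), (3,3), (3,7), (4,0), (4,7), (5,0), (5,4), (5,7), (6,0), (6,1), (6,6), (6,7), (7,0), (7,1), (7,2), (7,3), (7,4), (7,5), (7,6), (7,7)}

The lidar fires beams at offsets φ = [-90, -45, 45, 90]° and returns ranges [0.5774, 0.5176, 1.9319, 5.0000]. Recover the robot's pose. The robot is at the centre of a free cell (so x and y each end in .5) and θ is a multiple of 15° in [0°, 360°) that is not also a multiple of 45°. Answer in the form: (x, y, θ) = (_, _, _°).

(x, y, θ) = (1.5, 1.5, 300°)

Enumerate (i+0.5, j+0.5, θ) over the 32 free cells and 16 admissible headings. For each, cast all 4 beams and compare to the given ranges.
  (1.5, 6.5, 255°): beam 1 = 0.5176 ≠ 0.5774 ✗
  (3.5, 4.5, 330°): beam 3 = 1.5529 ≠ 1.9319 ✗
  (1.5, 2.5, 300°): beam 2 = 1.5529 ≠ 0.5176 ✗
  (3.5, 2.5, 165°): beam 1 = 0.5176 ≠ 0.5774 ✗
  …
  (1.5, 1.5, 300°): r_1=0.5774, r_2=0.5176, r_3=1.9319, r_4=5.0000 — all match ✓
No second candidate reproduces the full scan.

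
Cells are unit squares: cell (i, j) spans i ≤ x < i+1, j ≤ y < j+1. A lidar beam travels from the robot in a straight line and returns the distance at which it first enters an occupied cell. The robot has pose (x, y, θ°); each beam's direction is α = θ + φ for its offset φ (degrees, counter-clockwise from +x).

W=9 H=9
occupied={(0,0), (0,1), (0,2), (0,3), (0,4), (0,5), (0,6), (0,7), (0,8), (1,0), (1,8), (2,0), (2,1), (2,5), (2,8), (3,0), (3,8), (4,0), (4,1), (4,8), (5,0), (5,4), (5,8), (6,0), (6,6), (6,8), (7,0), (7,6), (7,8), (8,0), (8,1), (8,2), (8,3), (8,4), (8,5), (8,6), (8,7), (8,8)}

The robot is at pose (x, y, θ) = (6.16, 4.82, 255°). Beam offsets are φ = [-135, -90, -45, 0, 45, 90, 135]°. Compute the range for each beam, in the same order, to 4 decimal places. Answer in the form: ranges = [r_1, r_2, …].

ranges = [3.6719, 0.1656, 0.1848, 0.6182, 3.6800, 1.9049, 2.1246]

beam 1: φ=-135°, α=120°
  dir = (cos 120°, sin 120°) = (-0.5000, 0.8660); from cell (6,4)
  next x-line at t=0.3200, next y-line at t=0.2078; Δt_x=2.0000, Δt_y=1.1547
    y: enter (6,5) at t=0.2078
    x: enter (5,5) at t=0.3200
    y: enter (5,6) at t=1.3625
    x: enter (4,6) at t=2.3200
    y: enter (4,7) at t=2.5172
    y: enter (4,8) at t=3.6719 ← occupied
  → r_1 = 3.6719
beam 2: φ=-90°, α=165°
  dir = (cos 165°, sin 165°) = (-0.9659, 0.2588); from cell (6,4)
  next x-line at t=0.1656, next y-line at t=0.6955; Δt_x=1.0353, Δt_y=3.8637
    x: enter (5,4) at t=0.1656 ← occupied
  → r_2 = 0.1656
beam 3: φ=-45°, α=210°
  dir = (cos 210°, sin 210°) = (-0.8660, -0.5000); from cell (6,4)
  next x-line at t=0.1848, next y-line at t=1.6400; Δt_x=1.1547, Δt_y=2.0000
    x: enter (5,4) at t=0.1848 ← occupied
  → r_3 = 0.1848
beam 4: φ=0°, α=255°
  dir = (cos 255°, sin 255°) = (-0.2588, -0.9659); from cell (6,4)
  next x-line at t=0.6182, next y-line at t=0.8489; Δt_x=3.8637, Δt_y=1.0353
    x: enter (5,4) at t=0.6182 ← occupied
  → r_4 = 0.6182
beam 5: φ=45°, α=300°
  dir = (cos 300°, sin 300°) = (0.5000, -0.8660); from cell (6,4)
  next x-line at t=1.6800, next y-line at t=0.9469; Δt_x=2.0000, Δt_y=1.1547
    y: enter (6,3) at t=0.9469
    x: enter (7,3) at t=1.6800
    y: enter (7,2) at t=2.1016
    y: enter (7,1) at t=3.2563
    x: enter (8,1) at t=3.6800 ← occupied
  → r_5 = 3.6800
beam 6: φ=90°, α=345°
  dir = (cos 345°, sin 345°) = (0.9659, -0.2588); from cell (6,4)
  next x-line at t=0.8696, next y-line at t=3.1682; Δt_x=1.0353, Δt_y=3.8637
    x: enter (7,4) at t=0.8696
    x: enter (8,4) at t=1.9049 ← occupied
  → r_6 = 1.9049
beam 7: φ=135°, α=30°
  dir = (cos 30°, sin 30°) = (0.8660, 0.5000); from cell (6,4)
  next x-line at t=0.9699, next y-line at t=0.3600; Δt_x=1.1547, Δt_y=2.0000
    y: enter (6,5) at t=0.3600
    x: enter (7,5) at t=0.9699
    x: enter (8,5) at t=2.1246 ← occupied
  → r_7 = 2.1246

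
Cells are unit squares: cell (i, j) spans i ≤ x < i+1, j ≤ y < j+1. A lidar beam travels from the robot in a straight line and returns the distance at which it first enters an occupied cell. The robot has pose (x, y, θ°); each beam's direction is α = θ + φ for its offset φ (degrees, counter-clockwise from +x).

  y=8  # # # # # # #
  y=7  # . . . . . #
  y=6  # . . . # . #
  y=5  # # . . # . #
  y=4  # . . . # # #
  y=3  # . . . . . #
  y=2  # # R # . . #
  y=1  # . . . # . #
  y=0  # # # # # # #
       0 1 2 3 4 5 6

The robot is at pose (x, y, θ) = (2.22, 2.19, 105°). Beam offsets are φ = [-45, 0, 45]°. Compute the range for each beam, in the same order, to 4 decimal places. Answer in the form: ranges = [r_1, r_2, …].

beam 1: φ=-45°, α=60°
  direction (0.5000, 0.8660); cell (2,2); t to first gridline: x 1.5600, y 0.9353 (then +2.0000 / +1.1547)
    (2,3) via y @ 0.9353
    (3,3) via x @ 1.5600
    (3,4) via y @ 2.0900
    (3,5) via y @ 3.2447
    (4,5) via x @ 3.5600  # hit
  → r_1 = 3.5600
beam 2: φ=0°, α=105°
  direction (-0.2588, 0.9659); cell (2,2); t to first gridline: x 0.8500, y 0.8386 (then +3.8637 / +1.0353)
    (2,3) via y @ 0.8386
    (1,3) via x @ 0.8500
    (1,4) via y @ 1.8738
    (1,5) via y @ 2.9091  # hit
  → r_2 = 2.9091
beam 3: φ=45°, α=150°
  direction (-0.8660, 0.5000); cell (2,2); t to first gridline: x 0.2540, y 1.6200 (then +1.1547 / +2.0000)
    (1,2) via x @ 0.2540  # hit
  → r_3 = 0.2540

ranges = [3.5600, 2.9091, 0.2540]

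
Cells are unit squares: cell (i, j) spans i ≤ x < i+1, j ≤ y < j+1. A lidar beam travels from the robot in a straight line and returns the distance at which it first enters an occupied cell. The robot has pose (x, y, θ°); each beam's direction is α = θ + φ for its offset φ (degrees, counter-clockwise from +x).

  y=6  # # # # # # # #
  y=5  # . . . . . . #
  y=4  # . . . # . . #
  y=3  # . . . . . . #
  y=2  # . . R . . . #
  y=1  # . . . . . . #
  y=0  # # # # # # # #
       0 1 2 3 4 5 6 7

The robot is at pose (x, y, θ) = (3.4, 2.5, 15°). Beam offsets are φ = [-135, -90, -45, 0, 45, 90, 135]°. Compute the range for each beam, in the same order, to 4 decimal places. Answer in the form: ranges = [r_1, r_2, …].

ranges = [1.7321, 1.5529, 3.0000, 3.7270, 1.7321, 3.6235, 2.7713]

beam 1: φ=-135°, α=240°
  d=(-0.5000,-0.8660)  start (3,2)  tX=0.8000 tY=0.5774  stride 1/|dx|=2.0000 1/|dy|=1.1547
    cross y-line → (3,1), t=0.5774
    cross x-line → (2,1), t=0.8000
    cross y-line → (2,0), t=1.7321 (wall)
  → r_1 = 1.7321
beam 2: φ=-90°, α=285°
  d=(0.2588,-0.9659)  start (3,2)  tX=2.3182 tY=0.5176  stride 1/|dx|=3.8637 1/|dy|=1.0353
    cross y-line → (3,1), t=0.5176
    cross y-line → (3,0), t=1.5529 (wall)
  → r_2 = 1.5529
beam 3: φ=-45°, α=330°
  d=(0.8660,-0.5000)  start (3,2)  tX=0.6928 tY=1.0000  stride 1/|dx|=1.1547 1/|dy|=2.0000
    cross x-line → (4,2), t=0.6928
    cross y-line → (4,1), t=1.0000
    cross x-line → (5,1), t=1.8475
    cross y-line → (5,0), t=3.0000 (wall)
  → r_3 = 3.0000
beam 4: φ=0°, α=15°
  d=(0.9659,0.2588)  start (3,2)  tX=0.6212 tY=1.9319  stride 1/|dx|=1.0353 1/|dy|=3.8637
    cross x-line → (4,2), t=0.6212
    cross x-line → (5,2), t=1.6564
    cross y-line → (5,3), t=1.9319
    cross x-line → (6,3), t=2.6917
    cross x-line → (7,3), t=3.7270 (wall)
  → r_4 = 3.7270
beam 5: φ=45°, α=60°
  d=(0.5000,0.8660)  start (3,2)  tX=1.2000 tY=0.5774  stride 1/|dx|=2.0000 1/|dy|=1.1547
    cross y-line → (3,3), t=0.5774
    cross x-line → (4,3), t=1.2000
    cross y-line → (4,4), t=1.7321 (wall)
  → r_5 = 1.7321
beam 6: φ=90°, α=105°
  d=(-0.2588,0.9659)  start (3,2)  tX=1.5455 tY=0.5176  stride 1/|dx|=3.8637 1/|dy|=1.0353
    cross y-line → (3,3), t=0.5176
    cross x-line → (2,3), t=1.5455
    cross y-line → (2,4), t=1.5529
    cross y-line → (2,5), t=2.5882
    cross y-line → (2,6), t=3.6235 (wall)
  → r_6 = 3.6235
beam 7: φ=135°, α=150°
  d=(-0.8660,0.5000)  start (3,2)  tX=0.4619 tY=1.0000  stride 1/|dx|=1.1547 1/|dy|=2.0000
    cross x-line → (2,2), t=0.4619
    cross y-line → (2,3), t=1.0000
    cross x-line → (1,3), t=1.6166
    cross x-line → (0,3), t=2.7713 (wall)
  → r_7 = 2.7713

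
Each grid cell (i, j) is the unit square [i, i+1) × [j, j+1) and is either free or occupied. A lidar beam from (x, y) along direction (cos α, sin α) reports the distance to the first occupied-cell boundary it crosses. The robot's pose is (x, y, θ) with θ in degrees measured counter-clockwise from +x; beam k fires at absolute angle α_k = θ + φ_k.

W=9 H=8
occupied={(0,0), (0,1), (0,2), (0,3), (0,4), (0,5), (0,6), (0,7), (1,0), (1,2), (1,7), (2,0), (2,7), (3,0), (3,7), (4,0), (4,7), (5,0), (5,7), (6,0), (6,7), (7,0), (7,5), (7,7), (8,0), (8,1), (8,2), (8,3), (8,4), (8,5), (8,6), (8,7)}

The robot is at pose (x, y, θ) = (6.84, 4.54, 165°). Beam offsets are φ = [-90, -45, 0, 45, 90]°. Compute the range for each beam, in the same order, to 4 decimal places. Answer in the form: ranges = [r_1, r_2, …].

beam 1: φ=-90°, α=75°
  dir = (cos 75°, sin 75°) = (0.2588, 0.9659); from cell (6,4)
  next x-line at t=0.6182, next y-line at t=0.4762; Δt_x=3.8637, Δt_y=1.0353
    y: enter (6,5) at t=0.4762
    x: enter (7,5) at t=0.6182 ← occupied
  → r_1 = 0.6182
beam 2: φ=-45°, α=120°
  dir = (cos 120°, sin 120°) = (-0.5000, 0.8660); from cell (6,4)
  next x-line at t=1.6800, next y-line at t=0.5312; Δt_x=2.0000, Δt_y=1.1547
    y: enter (6,5) at t=0.5312
    x: enter (5,5) at t=1.6800
    y: enter (5,6) at t=1.6859
    y: enter (5,7) at t=2.8406 ← occupied
  → r_2 = 2.8406
beam 3: φ=0°, α=165°
  dir = (cos 165°, sin 165°) = (-0.9659, 0.2588); from cell (6,4)
  next x-line at t=0.8696, next y-line at t=1.7773; Δt_x=1.0353, Δt_y=3.8637
    x: enter (5,4) at t=0.8696
    y: enter (5,5) at t=1.7773
    x: enter (4,5) at t=1.9049
    x: enter (3,5) at t=2.9402
    x: enter (2,5) at t=3.9755
    x: enter (1,5) at t=5.0107
    y: enter (1,6) at t=5.6410
    x: enter (0,6) at t=6.0460 ← occupied
  → r_3 = 6.0460
beam 4: φ=45°, α=210°
  dir = (cos 210°, sin 210°) = (-0.8660, -0.5000); from cell (6,4)
  next x-line at t=0.9699, next y-line at t=1.0800; Δt_x=1.1547, Δt_y=2.0000
    x: enter (5,4) at t=0.9699
    y: enter (5,3) at t=1.0800
    x: enter (4,3) at t=2.1246
    y: enter (4,2) at t=3.0800
    x: enter (3,2) at t=3.2793
    x: enter (2,2) at t=4.4341
    y: enter (2,1) at t=5.0800
    x: enter (1,1) at t=5.5888
    x: enter (0,1) at t=6.7435 ← occupied
  → r_4 = 6.7435
beam 5: φ=90°, α=255°
  dir = (cos 255°, sin 255°) = (-0.2588, -0.9659); from cell (6,4)
  next x-line at t=3.2455, next y-line at t=0.5590; Δt_x=3.8637, Δt_y=1.0353
    y: enter (6,3) at t=0.5590
    y: enter (6,2) at t=1.5943
    y: enter (6,1) at t=2.6296
    x: enter (5,1) at t=3.2455
    y: enter (5,0) at t=3.6649 ← occupied
  → r_5 = 3.6649

ranges = [0.6182, 2.8406, 6.0460, 6.7435, 3.6649]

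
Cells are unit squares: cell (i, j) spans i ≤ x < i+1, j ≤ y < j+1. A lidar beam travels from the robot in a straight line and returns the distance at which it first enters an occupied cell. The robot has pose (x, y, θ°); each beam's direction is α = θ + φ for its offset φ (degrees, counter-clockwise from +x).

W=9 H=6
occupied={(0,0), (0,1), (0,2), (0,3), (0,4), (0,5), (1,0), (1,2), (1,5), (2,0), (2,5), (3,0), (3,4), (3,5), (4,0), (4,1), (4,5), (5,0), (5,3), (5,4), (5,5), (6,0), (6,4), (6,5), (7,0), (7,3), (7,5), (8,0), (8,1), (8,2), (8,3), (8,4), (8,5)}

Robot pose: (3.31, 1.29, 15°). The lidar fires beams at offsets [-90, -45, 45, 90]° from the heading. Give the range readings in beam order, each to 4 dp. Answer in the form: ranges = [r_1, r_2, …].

beam 1: φ=-90°, α=285°
  direction (0.2588, -0.9659); cell (3,1); t to first gridline: x 2.6660, y 0.3002 (then +3.8637 / +1.0353)
    (3,0) via y @ 0.3002  # hit
  → r_1 = 0.3002
beam 2: φ=-45°, α=330°
  direction (0.8660, -0.5000); cell (3,1); t to first gridline: x 0.7967, y 0.5800 (then +1.1547 / +2.0000)
    (3,0) via y @ 0.5800  # hit
  → r_2 = 0.5800
beam 3: φ=45°, α=60°
  direction (0.5000, 0.8660); cell (3,1); t to first gridline: x 1.3800, y 0.8198 (then +2.0000 / +1.1547)
    (3,2) via y @ 0.8198
    (4,2) via x @ 1.3800
    (4,3) via y @ 1.9745
    (4,4) via y @ 3.1292
    (5,4) via x @ 3.3800  # hit
  → r_3 = 3.3800
beam 4: φ=90°, α=105°
  direction (-0.2588, 0.9659); cell (3,1); t to first gridline: x 1.1977, y 0.7350 (then +3.8637 / +1.0353)
    (3,2) via y @ 0.7350
    (2,2) via x @ 1.1977
    (2,3) via y @ 1.7703
    (2,4) via y @ 2.8056
    (2,5) via y @ 3.8409  # hit
  → r_4 = 3.8409

ranges = [0.3002, 0.5800, 3.3800, 3.8409]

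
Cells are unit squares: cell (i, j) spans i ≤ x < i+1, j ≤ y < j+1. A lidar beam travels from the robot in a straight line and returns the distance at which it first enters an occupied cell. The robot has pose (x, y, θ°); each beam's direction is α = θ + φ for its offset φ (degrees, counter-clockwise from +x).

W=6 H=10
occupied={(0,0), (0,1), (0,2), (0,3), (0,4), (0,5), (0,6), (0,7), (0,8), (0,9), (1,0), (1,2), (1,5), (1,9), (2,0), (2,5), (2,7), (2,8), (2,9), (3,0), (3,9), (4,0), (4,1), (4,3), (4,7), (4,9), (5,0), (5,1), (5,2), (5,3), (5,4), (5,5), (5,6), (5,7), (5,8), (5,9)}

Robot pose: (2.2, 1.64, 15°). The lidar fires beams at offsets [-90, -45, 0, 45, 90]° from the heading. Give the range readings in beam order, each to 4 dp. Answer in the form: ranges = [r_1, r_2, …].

beam 1: φ=-90°, α=285°
  dir = (cos 285°, sin 285°) = (0.2588, -0.9659); from cell (2,1)
  next x-line at t=3.0910, next y-line at t=0.6626; Δt_x=3.8637, Δt_y=1.0353
    y: enter (2,0) at t=0.6626 ← occupied
  → r_1 = 0.6626
beam 2: φ=-45°, α=330°
  dir = (cos 330°, sin 330°) = (0.8660, -0.5000); from cell (2,1)
  next x-line at t=0.9238, next y-line at t=1.2800; Δt_x=1.1547, Δt_y=2.0000
    x: enter (3,1) at t=0.9238
    y: enter (3,0) at t=1.2800 ← occupied
  → r_2 = 1.2800
beam 3: φ=0°, α=15°
  dir = (cos 15°, sin 15°) = (0.9659, 0.2588); from cell (2,1)
  next x-line at t=0.8282, next y-line at t=1.3909; Δt_x=1.0353, Δt_y=3.8637
    x: enter (3,1) at t=0.8282
    y: enter (3,2) at t=1.3909
    x: enter (4,2) at t=1.8635
    x: enter (5,2) at t=2.8988 ← occupied
  → r_3 = 2.8988
beam 4: φ=45°, α=60°
  dir = (cos 60°, sin 60°) = (0.5000, 0.8660); from cell (2,1)
  next x-line at t=1.6000, next y-line at t=0.4157; Δt_x=2.0000, Δt_y=1.1547
    y: enter (2,2) at t=0.4157
    y: enter (2,3) at t=1.5704
    x: enter (3,3) at t=1.6000
    y: enter (3,4) at t=2.7251
    x: enter (4,4) at t=3.6000
    y: enter (4,5) at t=3.8798
    y: enter (4,6) at t=5.0345
    x: enter (5,6) at t=5.6000 ← occupied
  → r_4 = 5.6000
beam 5: φ=90°, α=105°
  dir = (cos 105°, sin 105°) = (-0.2588, 0.9659); from cell (2,1)
  next x-line at t=0.7727, next y-line at t=0.3727; Δt_x=3.8637, Δt_y=1.0353
    y: enter (2,2) at t=0.3727
    x: enter (1,2) at t=0.7727 ← occupied
  → r_5 = 0.7727

ranges = [0.6626, 1.2800, 2.8988, 5.6000, 0.7727]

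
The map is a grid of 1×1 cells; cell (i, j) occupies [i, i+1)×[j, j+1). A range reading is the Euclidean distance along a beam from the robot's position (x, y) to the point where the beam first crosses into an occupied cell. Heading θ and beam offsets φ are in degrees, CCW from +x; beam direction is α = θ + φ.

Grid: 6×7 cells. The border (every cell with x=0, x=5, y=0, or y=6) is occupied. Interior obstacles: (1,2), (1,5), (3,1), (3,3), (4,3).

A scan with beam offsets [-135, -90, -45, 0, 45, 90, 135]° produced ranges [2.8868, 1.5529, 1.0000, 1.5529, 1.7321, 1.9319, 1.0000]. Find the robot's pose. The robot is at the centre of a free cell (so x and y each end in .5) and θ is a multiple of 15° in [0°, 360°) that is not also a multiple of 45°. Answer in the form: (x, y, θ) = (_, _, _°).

(x, y, θ) = (2.5, 4.5, 165°)

Candidates: 15 free-cell centres × 16 headings = 240 poses. Raycast each; keep the one whose scan matches to 4 dp.
  (4.5, 4.5, 150°): beam 1 = 0.5176 ≠ 2.8868 ✗
  (4.5, 2.5, 165°): beam 1 = 0.5774 ≠ 2.8868 ✗
  (1.5, 4.5, 165°): beam 1 = 3.0000 ≠ 2.8868 ✗
  …
  (2.5, 4.5, 165°): r_1=2.8868, r_2=1.5529, r_3=1.0000, r_4=1.5529, r_5=1.7321, r_6=1.9319, r_7=1.0000 — all match ✓
Only this pose fits every beam.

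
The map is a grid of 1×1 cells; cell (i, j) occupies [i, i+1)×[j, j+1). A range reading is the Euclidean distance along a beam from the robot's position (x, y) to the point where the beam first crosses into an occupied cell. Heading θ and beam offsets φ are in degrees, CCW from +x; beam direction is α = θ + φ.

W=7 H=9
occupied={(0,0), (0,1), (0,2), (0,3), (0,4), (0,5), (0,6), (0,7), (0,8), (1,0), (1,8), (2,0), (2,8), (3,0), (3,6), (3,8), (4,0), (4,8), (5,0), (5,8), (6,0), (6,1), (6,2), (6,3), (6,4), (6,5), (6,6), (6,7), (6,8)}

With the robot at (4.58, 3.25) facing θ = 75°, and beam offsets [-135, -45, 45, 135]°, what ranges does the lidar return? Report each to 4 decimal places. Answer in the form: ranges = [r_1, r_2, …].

ranges = [2.5981, 1.6397, 5.4848, 4.1338]

beam 1: φ=-135°, α=300°
  d=(0.5000,-0.8660)  start (4,3)  tX=0.8400 tY=0.2887  stride 1/|dx|=2.0000 1/|dy|=1.1547
    cross y-line → (4,2), t=0.2887
    cross x-line → (5,2), t=0.8400
    cross y-line → (5,1), t=1.4434
    cross y-line → (5,0), t=2.5981 (wall)
  → r_1 = 2.5981
beam 2: φ=-45°, α=30°
  d=(0.8660,0.5000)  start (4,3)  tX=0.4850 tY=1.5000  stride 1/|dx|=1.1547 1/|dy|=2.0000
    cross x-line → (5,3), t=0.4850
    cross y-line → (5,4), t=1.5000
    cross x-line → (6,4), t=1.6397 (wall)
  → r_2 = 1.6397
beam 3: φ=45°, α=120°
  d=(-0.5000,0.8660)  start (4,3)  tX=1.1600 tY=0.8660  stride 1/|dx|=2.0000 1/|dy|=1.1547
    cross y-line → (4,4), t=0.8660
    cross x-line → (3,4), t=1.1600
    cross y-line → (3,5), t=2.0207
    cross x-line → (2,5), t=3.1600
    cross y-line → (2,6), t=3.1754
    cross y-line → (2,7), t=4.3301
    cross x-line → (1,7), t=5.1600
    cross y-line → (1,8), t=5.4848 (wall)
  → r_3 = 5.4848
beam 4: φ=135°, α=210°
  d=(-0.8660,-0.5000)  start (4,3)  tX=0.6697 tY=0.5000  stride 1/|dx|=1.1547 1/|dy|=2.0000
    cross y-line → (4,2), t=0.5000
    cross x-line → (3,2), t=0.6697
    cross x-line → (2,2), t=1.8244
    cross y-line → (2,1), t=2.5000
    cross x-line → (1,1), t=2.9791
    cross x-line → (0,1), t=4.1338 (wall)
  → r_4 = 4.1338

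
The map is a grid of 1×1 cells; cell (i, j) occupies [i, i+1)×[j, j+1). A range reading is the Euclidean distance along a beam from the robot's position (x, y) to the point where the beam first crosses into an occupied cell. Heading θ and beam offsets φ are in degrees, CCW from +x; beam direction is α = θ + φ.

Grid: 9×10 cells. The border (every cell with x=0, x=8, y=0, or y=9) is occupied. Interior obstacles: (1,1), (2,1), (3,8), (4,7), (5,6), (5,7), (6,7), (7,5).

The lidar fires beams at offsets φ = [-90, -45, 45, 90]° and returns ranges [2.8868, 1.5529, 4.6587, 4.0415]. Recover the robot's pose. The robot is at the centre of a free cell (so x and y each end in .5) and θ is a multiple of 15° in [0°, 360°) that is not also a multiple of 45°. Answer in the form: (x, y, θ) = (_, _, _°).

Enumerate (i+0.5, j+0.5, θ) over the 48 free cells and 16 admissible headings. For each, cast all 4 beams and compare to the given ranges.
  (3.5, 3.5, 75°): beam 1 = 4.6587 ≠ 2.8868 ✗
  (3.5, 5.5, 60°): beam 1 = 5.1962 ≠ 2.8868 ✗
  (5.5, 5.5, 285°): beam 1 = 4.6587 ≠ 2.8868 ✗
  (1.5, 3.5, 165°): beam 1 = 5.6940 ≠ 2.8868 ✗
  …
  (5.5, 4.5, 150°): r_1=2.8868, r_2=1.5529, r_3=4.6587, r_4=4.0415 — all match ✓
No second candidate reproduces the full scan.

(x, y, θ) = (5.5, 4.5, 150°)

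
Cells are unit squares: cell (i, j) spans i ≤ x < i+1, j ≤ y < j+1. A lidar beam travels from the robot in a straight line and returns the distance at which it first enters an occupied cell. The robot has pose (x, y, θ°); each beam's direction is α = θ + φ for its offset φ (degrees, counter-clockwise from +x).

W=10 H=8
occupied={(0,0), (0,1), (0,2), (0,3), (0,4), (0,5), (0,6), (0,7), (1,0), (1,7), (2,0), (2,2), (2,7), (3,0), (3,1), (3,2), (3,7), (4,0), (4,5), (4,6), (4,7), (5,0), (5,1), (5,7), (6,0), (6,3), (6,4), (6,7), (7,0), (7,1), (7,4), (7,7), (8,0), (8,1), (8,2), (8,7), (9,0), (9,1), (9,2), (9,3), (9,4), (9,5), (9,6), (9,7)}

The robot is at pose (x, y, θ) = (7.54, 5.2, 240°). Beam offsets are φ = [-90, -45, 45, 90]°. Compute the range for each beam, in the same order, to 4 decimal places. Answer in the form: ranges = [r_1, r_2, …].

ranges = [2.9329, 0.7727, 0.2071, 0.4000]

beam 1: φ=-90°, α=150°
  dir = (cos 150°, sin 150°) = (-0.8660, 0.5000); from cell (7,5)
  next x-line at t=0.6235, next y-line at t=1.6000; Δt_x=1.1547, Δt_y=2.0000
    x: enter (6,5) at t=0.6235
    y: enter (6,6) at t=1.6000
    x: enter (5,6) at t=1.7782
    x: enter (4,6) at t=2.9329 ← occupied
  → r_1 = 2.9329
beam 2: φ=-45°, α=195°
  dir = (cos 195°, sin 195°) = (-0.9659, -0.2588); from cell (7,5)
  next x-line at t=0.5590, next y-line at t=0.7727; Δt_x=1.0353, Δt_y=3.8637
    x: enter (6,5) at t=0.5590
    y: enter (6,4) at t=0.7727 ← occupied
  → r_2 = 0.7727
beam 3: φ=45°, α=285°
  dir = (cos 285°, sin 285°) = (0.2588, -0.9659); from cell (7,5)
  next x-line at t=1.7773, next y-line at t=0.2071; Δt_x=3.8637, Δt_y=1.0353
    y: enter (7,4) at t=0.2071 ← occupied
  → r_3 = 0.2071
beam 4: φ=90°, α=330°
  dir = (cos 330°, sin 330°) = (0.8660, -0.5000); from cell (7,5)
  next x-line at t=0.5312, next y-line at t=0.4000; Δt_x=1.1547, Δt_y=2.0000
    y: enter (7,4) at t=0.4000 ← occupied
  → r_4 = 0.4000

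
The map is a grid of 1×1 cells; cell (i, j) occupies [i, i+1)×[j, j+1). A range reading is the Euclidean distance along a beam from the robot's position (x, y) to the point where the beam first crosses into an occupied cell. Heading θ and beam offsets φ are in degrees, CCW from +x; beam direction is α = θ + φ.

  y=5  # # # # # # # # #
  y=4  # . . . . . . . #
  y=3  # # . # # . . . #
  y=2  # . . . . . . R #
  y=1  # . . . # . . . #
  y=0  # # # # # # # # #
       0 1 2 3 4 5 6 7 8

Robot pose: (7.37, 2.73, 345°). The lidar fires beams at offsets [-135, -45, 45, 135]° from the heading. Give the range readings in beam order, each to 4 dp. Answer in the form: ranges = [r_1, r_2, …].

beam 1: φ=-135°, α=210°
  dir = (cos 210°, sin 210°) = (-0.8660, -0.5000); from cell (7,2)
  next x-line at t=0.4272, next y-line at t=1.4600; Δt_x=1.1547, Δt_y=2.0000
    x: enter (6,2) at t=0.4272
    y: enter (6,1) at t=1.4600
    x: enter (5,1) at t=1.5819
    x: enter (4,1) at t=2.7366 ← occupied
  → r_1 = 2.7366
beam 2: φ=-45°, α=300°
  dir = (cos 300°, sin 300°) = (0.5000, -0.8660); from cell (7,2)
  next x-line at t=1.2600, next y-line at t=0.8429; Δt_x=2.0000, Δt_y=1.1547
    y: enter (7,1) at t=0.8429
    x: enter (8,1) at t=1.2600 ← occupied
  → r_2 = 1.2600
beam 3: φ=45°, α=30°
  dir = (cos 30°, sin 30°) = (0.8660, 0.5000); from cell (7,2)
  next x-line at t=0.7275, next y-line at t=0.5400; Δt_x=1.1547, Δt_y=2.0000
    y: enter (7,3) at t=0.5400
    x: enter (8,3) at t=0.7275 ← occupied
  → r_3 = 0.7275
beam 4: φ=135°, α=120°
  dir = (cos 120°, sin 120°) = (-0.5000, 0.8660); from cell (7,2)
  next x-line at t=0.7400, next y-line at t=0.3118; Δt_x=2.0000, Δt_y=1.1547
    y: enter (7,3) at t=0.3118
    x: enter (6,3) at t=0.7400
    y: enter (6,4) at t=1.4665
    y: enter (6,5) at t=2.6212 ← occupied
  → r_4 = 2.6212

ranges = [2.7366, 1.2600, 0.7275, 2.6212]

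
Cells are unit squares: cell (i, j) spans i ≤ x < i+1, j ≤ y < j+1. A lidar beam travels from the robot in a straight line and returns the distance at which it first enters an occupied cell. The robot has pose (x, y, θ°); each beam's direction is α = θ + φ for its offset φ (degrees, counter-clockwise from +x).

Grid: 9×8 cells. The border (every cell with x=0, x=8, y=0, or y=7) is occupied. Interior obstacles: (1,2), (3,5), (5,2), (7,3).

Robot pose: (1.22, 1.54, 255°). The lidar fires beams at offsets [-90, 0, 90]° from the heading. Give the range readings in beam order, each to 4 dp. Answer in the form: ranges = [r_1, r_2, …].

beam 1: φ=-90°, α=165°
  dir = (cos 165°, sin 165°) = (-0.9659, 0.2588); from cell (1,1)
  next x-line at t=0.2278, next y-line at t=1.7773; Δt_x=1.0353, Δt_y=3.8637
    x: enter (0,1) at t=0.2278 ← occupied
  → r_1 = 0.2278
beam 2: φ=0°, α=255°
  dir = (cos 255°, sin 255°) = (-0.2588, -0.9659); from cell (1,1)
  next x-line at t=0.8500, next y-line at t=0.5590; Δt_x=3.8637, Δt_y=1.0353
    y: enter (1,0) at t=0.5590 ← occupied
  → r_2 = 0.5590
beam 3: φ=90°, α=345°
  dir = (cos 345°, sin 345°) = (0.9659, -0.2588); from cell (1,1)
  next x-line at t=0.8075, next y-line at t=2.0864; Δt_x=1.0353, Δt_y=3.8637
    x: enter (2,1) at t=0.8075
    x: enter (3,1) at t=1.8428
    y: enter (3,0) at t=2.0864 ← occupied
  → r_3 = 2.0864

ranges = [0.2278, 0.5590, 2.0864]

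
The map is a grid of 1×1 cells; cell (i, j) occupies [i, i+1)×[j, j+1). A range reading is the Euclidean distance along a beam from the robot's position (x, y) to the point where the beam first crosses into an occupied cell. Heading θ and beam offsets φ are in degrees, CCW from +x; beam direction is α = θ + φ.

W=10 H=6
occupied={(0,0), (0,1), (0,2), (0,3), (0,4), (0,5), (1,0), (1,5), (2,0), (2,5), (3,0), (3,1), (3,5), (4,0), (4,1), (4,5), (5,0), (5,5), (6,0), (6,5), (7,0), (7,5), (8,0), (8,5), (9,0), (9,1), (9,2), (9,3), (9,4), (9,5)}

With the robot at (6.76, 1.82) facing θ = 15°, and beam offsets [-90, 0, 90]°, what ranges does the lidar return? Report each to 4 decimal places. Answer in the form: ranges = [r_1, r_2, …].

beam 1: φ=-90°, α=285°
  d=(0.2588,-0.9659)  start (6,1)  tX=0.9273 tY=0.8489  stride 1/|dx|=3.8637 1/|dy|=1.0353
    cross y-line → (6,0), t=0.8489 (wall)
  → r_1 = 0.8489
beam 2: φ=0°, α=15°
  d=(0.9659,0.2588)  start (6,1)  tX=0.2485 tY=0.6955  stride 1/|dx|=1.0353 1/|dy|=3.8637
    cross x-line → (7,1), t=0.2485
    cross y-line → (7,2), t=0.6955
    cross x-line → (8,2), t=1.2837
    cross x-line → (9,2), t=2.3190 (wall)
  → r_2 = 2.3190
beam 3: φ=90°, α=105°
  d=(-0.2588,0.9659)  start (6,1)  tX=2.9364 tY=0.1863  stride 1/|dx|=3.8637 1/|dy|=1.0353
    cross y-line → (6,2), t=0.1863
    cross y-line → (6,3), t=1.2216
    cross y-line → (6,4), t=2.2569
    cross x-line → (5,4), t=2.9364
    cross y-line → (5,5), t=3.2922 (wall)
  → r_3 = 3.2922

ranges = [0.8489, 2.3190, 3.2922]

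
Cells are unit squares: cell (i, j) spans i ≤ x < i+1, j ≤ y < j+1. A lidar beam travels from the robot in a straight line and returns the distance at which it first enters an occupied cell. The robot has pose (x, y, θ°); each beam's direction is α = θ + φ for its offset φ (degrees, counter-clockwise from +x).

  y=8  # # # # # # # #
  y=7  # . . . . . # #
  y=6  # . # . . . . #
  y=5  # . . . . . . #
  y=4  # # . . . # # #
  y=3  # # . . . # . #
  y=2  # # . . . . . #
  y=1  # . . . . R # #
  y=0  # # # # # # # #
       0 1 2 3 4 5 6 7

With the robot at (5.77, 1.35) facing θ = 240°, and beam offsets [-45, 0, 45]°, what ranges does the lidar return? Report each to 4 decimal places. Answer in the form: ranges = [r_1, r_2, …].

beam 1: φ=-45°, α=195°
  direction (-0.9659, -0.2588); cell (5,1); t to first gridline: x 0.7972, y 1.3523 (then +1.0353 / +3.8637)
    (4,1) via x @ 0.7972
    (4,0) via y @ 1.3523  # hit
  → r_1 = 1.3523
beam 2: φ=0°, α=240°
  direction (-0.5000, -0.8660); cell (5,1); t to first gridline: x 1.5400, y 0.4041 (then +2.0000 / +1.1547)
    (5,0) via y @ 0.4041  # hit
  → r_2 = 0.4041
beam 3: φ=45°, α=285°
  direction (0.2588, -0.9659); cell (5,1); t to first gridline: x 0.8887, y 0.3623 (then +3.8637 / +1.0353)
    (5,0) via y @ 0.3623  # hit
  → r_3 = 0.3623

ranges = [1.3523, 0.4041, 0.3623]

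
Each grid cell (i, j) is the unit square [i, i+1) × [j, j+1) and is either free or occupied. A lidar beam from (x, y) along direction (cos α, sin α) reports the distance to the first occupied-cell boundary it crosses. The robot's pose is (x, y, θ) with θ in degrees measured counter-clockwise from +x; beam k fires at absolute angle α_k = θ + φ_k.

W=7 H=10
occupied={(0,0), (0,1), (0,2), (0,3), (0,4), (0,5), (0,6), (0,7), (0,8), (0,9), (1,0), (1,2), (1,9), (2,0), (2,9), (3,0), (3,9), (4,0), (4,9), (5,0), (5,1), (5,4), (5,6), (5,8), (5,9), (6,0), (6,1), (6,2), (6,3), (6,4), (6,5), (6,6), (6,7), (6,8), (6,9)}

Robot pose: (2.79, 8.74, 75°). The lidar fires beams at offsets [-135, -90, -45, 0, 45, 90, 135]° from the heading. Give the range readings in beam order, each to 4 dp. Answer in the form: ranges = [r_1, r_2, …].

beam 1: φ=-135°, α=300°
  dir = (cos 300°, sin 300°) = (0.5000, -0.8660); from cell (2,8)
  next x-line at t=0.4200, next y-line at t=0.8545; Δt_x=2.0000, Δt_y=1.1547
    x: enter (3,8) at t=0.4200
    y: enter (3,7) at t=0.8545
    y: enter (3,6) at t=2.0092
    x: enter (4,6) at t=2.4200
    y: enter (4,5) at t=3.1639
    y: enter (4,4) at t=4.3186
    x: enter (5,4) at t=4.4200 ← occupied
  → r_1 = 4.4200
beam 2: φ=-90°, α=345°
  dir = (cos 345°, sin 345°) = (0.9659, -0.2588); from cell (2,8)
  next x-line at t=0.2174, next y-line at t=2.8591; Δt_x=1.0353, Δt_y=3.8637
    x: enter (3,8) at t=0.2174
    x: enter (4,8) at t=1.2527
    x: enter (5,8) at t=2.2880 ← occupied
  → r_2 = 2.2880
beam 3: φ=-45°, α=30°
  dir = (cos 30°, sin 30°) = (0.8660, 0.5000); from cell (2,8)
  next x-line at t=0.2425, next y-line at t=0.5200; Δt_x=1.1547, Δt_y=2.0000
    x: enter (3,8) at t=0.2425
    y: enter (3,9) at t=0.5200 ← occupied
  → r_3 = 0.5200
beam 4: φ=0°, α=75°
  dir = (cos 75°, sin 75°) = (0.2588, 0.9659); from cell (2,8)
  next x-line at t=0.8114, next y-line at t=0.2692; Δt_x=3.8637, Δt_y=1.0353
    y: enter (2,9) at t=0.2692 ← occupied
  → r_4 = 0.2692
beam 5: φ=45°, α=120°
  dir = (cos 120°, sin 120°) = (-0.5000, 0.8660); from cell (2,8)
  next x-line at t=1.5800, next y-line at t=0.3002; Δt_x=2.0000, Δt_y=1.1547
    y: enter (2,9) at t=0.3002 ← occupied
  → r_5 = 0.3002
beam 6: φ=90°, α=165°
  dir = (cos 165°, sin 165°) = (-0.9659, 0.2588); from cell (2,8)
  next x-line at t=0.8179, next y-line at t=1.0046; Δt_x=1.0353, Δt_y=3.8637
    x: enter (1,8) at t=0.8179
    y: enter (1,9) at t=1.0046 ← occupied
  → r_6 = 1.0046
beam 7: φ=135°, α=210°
  dir = (cos 210°, sin 210°) = (-0.8660, -0.5000); from cell (2,8)
  next x-line at t=0.9122, next y-line at t=1.4800; Δt_x=1.1547, Δt_y=2.0000
    x: enter (1,8) at t=0.9122
    y: enter (1,7) at t=1.4800
    x: enter (0,7) at t=2.0669 ← occupied
  → r_7 = 2.0669

ranges = [4.4200, 2.2880, 0.5200, 0.2692, 0.3002, 1.0046, 2.0669]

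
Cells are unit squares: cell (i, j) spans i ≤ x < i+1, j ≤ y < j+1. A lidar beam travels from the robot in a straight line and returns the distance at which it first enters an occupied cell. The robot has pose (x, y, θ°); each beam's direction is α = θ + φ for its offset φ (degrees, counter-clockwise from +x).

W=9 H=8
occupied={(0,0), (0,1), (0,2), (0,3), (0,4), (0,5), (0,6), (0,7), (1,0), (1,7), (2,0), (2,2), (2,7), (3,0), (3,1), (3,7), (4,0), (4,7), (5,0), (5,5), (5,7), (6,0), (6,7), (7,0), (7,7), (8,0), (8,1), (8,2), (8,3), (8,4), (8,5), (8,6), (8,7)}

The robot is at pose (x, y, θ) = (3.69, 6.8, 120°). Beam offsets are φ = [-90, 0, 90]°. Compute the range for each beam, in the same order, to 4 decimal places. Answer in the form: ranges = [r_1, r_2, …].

ranges = [0.4000, 0.2309, 3.1061]

beam 1: φ=-90°, α=30°
  cosα=0.8660 sinα=0.5000 | (3,6) | tMaxX 0.3580 tMaxY 0.4000 | tΔX 1.1547 tΔY 2.0000
    t=0.3580 [x] (4,6)
    t=0.4000 [y] (4,7) — stop
  → r_1 = 0.4000
beam 2: φ=0°, α=120°
  cosα=-0.5000 sinα=0.8660 | (3,6) | tMaxX 1.3800 tMaxY 0.2309 | tΔX 2.0000 tΔY 1.1547
    t=0.2309 [y] (3,7) — stop
  → r_2 = 0.2309
beam 3: φ=90°, α=210°
  cosα=-0.8660 sinα=-0.5000 | (3,6) | tMaxX 0.7967 tMaxY 1.6000 | tΔX 1.1547 tΔY 2.0000
    t=0.7967 [x] (2,6)
    t=1.6000 [y] (2,5)
    t=1.9514 [x] (1,5)
    t=3.1061 [x] (0,5) — stop
  → r_3 = 3.1061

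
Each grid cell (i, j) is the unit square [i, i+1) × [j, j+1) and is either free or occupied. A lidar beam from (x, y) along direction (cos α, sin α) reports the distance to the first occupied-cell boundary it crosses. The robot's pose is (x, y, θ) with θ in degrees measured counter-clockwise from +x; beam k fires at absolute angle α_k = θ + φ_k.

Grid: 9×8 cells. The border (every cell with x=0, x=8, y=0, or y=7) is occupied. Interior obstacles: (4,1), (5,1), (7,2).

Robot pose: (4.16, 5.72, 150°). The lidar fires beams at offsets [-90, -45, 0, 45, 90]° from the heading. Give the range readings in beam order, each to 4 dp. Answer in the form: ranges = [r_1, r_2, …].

ranges = [1.4780, 1.3252, 2.5600, 3.2715, 5.4502]

beam 1: φ=-90°, α=60°
  dir = (cos 60°, sin 60°) = (0.5000, 0.8660); from cell (4,5)
  next x-line at t=1.6800, next y-line at t=0.3233; Δt_x=2.0000, Δt_y=1.1547
    y: enter (4,6) at t=0.3233
    y: enter (4,7) at t=1.4780 ← occupied
  → r_1 = 1.4780
beam 2: φ=-45°, α=105°
  dir = (cos 105°, sin 105°) = (-0.2588, 0.9659); from cell (4,5)
  next x-line at t=0.6182, next y-line at t=0.2899; Δt_x=3.8637, Δt_y=1.0353
    y: enter (4,6) at t=0.2899
    x: enter (3,6) at t=0.6182
    y: enter (3,7) at t=1.3252 ← occupied
  → r_2 = 1.3252
beam 3: φ=0°, α=150°
  dir = (cos 150°, sin 150°) = (-0.8660, 0.5000); from cell (4,5)
  next x-line at t=0.1848, next y-line at t=0.5600; Δt_x=1.1547, Δt_y=2.0000
    x: enter (3,5) at t=0.1848
    y: enter (3,6) at t=0.5600
    x: enter (2,6) at t=1.3395
    x: enter (1,6) at t=2.4942
    y: enter (1,7) at t=2.5600 ← occupied
  → r_3 = 2.5600
beam 4: φ=45°, α=195°
  dir = (cos 195°, sin 195°) = (-0.9659, -0.2588); from cell (4,5)
  next x-line at t=0.1656, next y-line at t=2.7819; Δt_x=1.0353, Δt_y=3.8637
    x: enter (3,5) at t=0.1656
    x: enter (2,5) at t=1.2009
    x: enter (1,5) at t=2.2362
    y: enter (1,4) at t=2.7819
    x: enter (0,4) at t=3.2715 ← occupied
  → r_4 = 3.2715
beam 5: φ=90°, α=240°
  dir = (cos 240°, sin 240°) = (-0.5000, -0.8660); from cell (4,5)
  next x-line at t=0.3200, next y-line at t=0.8314; Δt_x=2.0000, Δt_y=1.1547
    x: enter (3,5) at t=0.3200
    y: enter (3,4) at t=0.8314
    y: enter (3,3) at t=1.9861
    x: enter (2,3) at t=2.3200
    y: enter (2,2) at t=3.1408
    y: enter (2,1) at t=4.2955
    x: enter (1,1) at t=4.3200
    y: enter (1,0) at t=5.4502 ← occupied
  → r_5 = 5.4502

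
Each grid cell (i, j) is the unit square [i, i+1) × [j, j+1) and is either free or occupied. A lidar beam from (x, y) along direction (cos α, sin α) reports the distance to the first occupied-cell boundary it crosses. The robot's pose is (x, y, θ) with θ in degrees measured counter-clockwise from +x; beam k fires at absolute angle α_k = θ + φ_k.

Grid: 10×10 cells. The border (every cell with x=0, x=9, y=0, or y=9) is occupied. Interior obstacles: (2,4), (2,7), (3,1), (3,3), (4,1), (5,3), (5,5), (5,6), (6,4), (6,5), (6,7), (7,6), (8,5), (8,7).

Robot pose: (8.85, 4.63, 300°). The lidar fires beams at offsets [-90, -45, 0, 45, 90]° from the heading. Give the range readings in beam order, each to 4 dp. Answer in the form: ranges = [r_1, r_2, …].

ranges = [5.2600, 3.7581, 0.3000, 0.1553, 0.1732]

beam 1: φ=-90°, α=210°
  cosα=-0.8660 sinα=-0.5000 | (8,4) | tMaxX 0.9815 tMaxY 1.2600 | tΔX 1.1547 tΔY 2.0000
    t=0.9815 [x] (7,4)
    t=1.2600 [y] (7,3)
    t=2.1362 [x] (6,3)
    t=3.2600 [y] (6,2)
    t=3.2909 [x] (5,2)
    t=4.4456 [x] (4,2)
    t=5.2600 [y] (4,1) — stop
  → r_1 = 5.2600
beam 2: φ=-45°, α=255°
  cosα=-0.2588 sinα=-0.9659 | (8,4) | tMaxX 3.2841 tMaxY 0.6522 | tΔX 3.8637 tΔY 1.0353
    t=0.6522 [y] (8,3)
    t=1.6875 [y] (8,2)
    t=2.7228 [y] (8,1)
    t=3.2841 [x] (7,1)
    t=3.7581 [y] (7,0) — stop
  → r_2 = 3.7581
beam 3: φ=0°, α=300°
  cosα=0.5000 sinα=-0.8660 | (8,4) | tMaxX 0.3000 tMaxY 0.7275 | tΔX 2.0000 tΔY 1.1547
    t=0.3000 [x] (9,4) — stop
  → r_3 = 0.3000
beam 4: φ=45°, α=345°
  cosα=0.9659 sinα=-0.2588 | (8,4) | tMaxX 0.1553 tMaxY 2.4341 | tΔX 1.0353 tΔY 3.8637
    t=0.1553 [x] (9,4) — stop
  → r_4 = 0.1553
beam 5: φ=90°, α=30°
  cosα=0.8660 sinα=0.5000 | (8,4) | tMaxX 0.1732 tMaxY 0.7400 | tΔX 1.1547 tΔY 2.0000
    t=0.1732 [x] (9,4) — stop
  → r_5 = 0.1732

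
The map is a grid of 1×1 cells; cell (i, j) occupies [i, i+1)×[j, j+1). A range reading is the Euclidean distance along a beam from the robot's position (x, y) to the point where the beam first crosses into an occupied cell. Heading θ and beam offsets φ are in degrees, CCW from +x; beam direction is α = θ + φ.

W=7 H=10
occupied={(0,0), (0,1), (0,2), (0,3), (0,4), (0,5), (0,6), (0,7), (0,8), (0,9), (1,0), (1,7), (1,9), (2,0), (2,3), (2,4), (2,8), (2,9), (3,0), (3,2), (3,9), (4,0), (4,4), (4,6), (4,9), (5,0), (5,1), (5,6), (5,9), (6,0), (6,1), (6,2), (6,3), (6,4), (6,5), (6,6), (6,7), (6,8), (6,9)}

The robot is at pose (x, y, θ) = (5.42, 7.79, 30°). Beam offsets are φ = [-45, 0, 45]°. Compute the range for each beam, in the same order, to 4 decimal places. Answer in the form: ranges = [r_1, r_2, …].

ranges = [0.6005, 0.6697, 1.2527]

beam 1: φ=-45°, α=345°
  dir = (cos 345°, sin 345°) = (0.9659, -0.2588); from cell (5,7)
  next x-line at t=0.6005, next y-line at t=3.0523; Δt_x=1.0353, Δt_y=3.8637
    x: enter (6,7) at t=0.6005 ← occupied
  → r_1 = 0.6005
beam 2: φ=0°, α=30°
  dir = (cos 30°, sin 30°) = (0.8660, 0.5000); from cell (5,7)
  next x-line at t=0.6697, next y-line at t=0.4200; Δt_x=1.1547, Δt_y=2.0000
    y: enter (5,8) at t=0.4200
    x: enter (6,8) at t=0.6697 ← occupied
  → r_2 = 0.6697
beam 3: φ=45°, α=75°
  dir = (cos 75°, sin 75°) = (0.2588, 0.9659); from cell (5,7)
  next x-line at t=2.2409, next y-line at t=0.2174; Δt_x=3.8637, Δt_y=1.0353
    y: enter (5,8) at t=0.2174
    y: enter (5,9) at t=1.2527 ← occupied
  → r_3 = 1.2527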